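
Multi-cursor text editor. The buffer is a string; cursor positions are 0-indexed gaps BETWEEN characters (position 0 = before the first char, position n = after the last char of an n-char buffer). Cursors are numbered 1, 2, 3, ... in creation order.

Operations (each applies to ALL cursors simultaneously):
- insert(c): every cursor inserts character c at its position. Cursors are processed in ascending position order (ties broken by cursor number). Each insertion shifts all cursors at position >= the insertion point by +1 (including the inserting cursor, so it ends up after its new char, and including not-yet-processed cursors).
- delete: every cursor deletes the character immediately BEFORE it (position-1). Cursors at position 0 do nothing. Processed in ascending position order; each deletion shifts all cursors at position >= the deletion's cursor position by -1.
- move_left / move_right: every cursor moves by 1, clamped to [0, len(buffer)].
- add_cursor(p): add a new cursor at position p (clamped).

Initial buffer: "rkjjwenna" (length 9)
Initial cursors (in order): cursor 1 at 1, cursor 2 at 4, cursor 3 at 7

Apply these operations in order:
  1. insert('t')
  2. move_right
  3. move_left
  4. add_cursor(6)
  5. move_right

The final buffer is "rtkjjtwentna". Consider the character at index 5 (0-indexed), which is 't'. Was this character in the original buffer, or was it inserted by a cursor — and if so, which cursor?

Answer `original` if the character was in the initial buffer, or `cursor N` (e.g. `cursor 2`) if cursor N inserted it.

After op 1 (insert('t')): buffer="rtkjjtwentna" (len 12), cursors c1@2 c2@6 c3@10, authorship .1...2...3..
After op 2 (move_right): buffer="rtkjjtwentna" (len 12), cursors c1@3 c2@7 c3@11, authorship .1...2...3..
After op 3 (move_left): buffer="rtkjjtwentna" (len 12), cursors c1@2 c2@6 c3@10, authorship .1...2...3..
After op 4 (add_cursor(6)): buffer="rtkjjtwentna" (len 12), cursors c1@2 c2@6 c4@6 c3@10, authorship .1...2...3..
After op 5 (move_right): buffer="rtkjjtwentna" (len 12), cursors c1@3 c2@7 c4@7 c3@11, authorship .1...2...3..
Authorship (.=original, N=cursor N): . 1 . . . 2 . . . 3 . .
Index 5: author = 2

Answer: cursor 2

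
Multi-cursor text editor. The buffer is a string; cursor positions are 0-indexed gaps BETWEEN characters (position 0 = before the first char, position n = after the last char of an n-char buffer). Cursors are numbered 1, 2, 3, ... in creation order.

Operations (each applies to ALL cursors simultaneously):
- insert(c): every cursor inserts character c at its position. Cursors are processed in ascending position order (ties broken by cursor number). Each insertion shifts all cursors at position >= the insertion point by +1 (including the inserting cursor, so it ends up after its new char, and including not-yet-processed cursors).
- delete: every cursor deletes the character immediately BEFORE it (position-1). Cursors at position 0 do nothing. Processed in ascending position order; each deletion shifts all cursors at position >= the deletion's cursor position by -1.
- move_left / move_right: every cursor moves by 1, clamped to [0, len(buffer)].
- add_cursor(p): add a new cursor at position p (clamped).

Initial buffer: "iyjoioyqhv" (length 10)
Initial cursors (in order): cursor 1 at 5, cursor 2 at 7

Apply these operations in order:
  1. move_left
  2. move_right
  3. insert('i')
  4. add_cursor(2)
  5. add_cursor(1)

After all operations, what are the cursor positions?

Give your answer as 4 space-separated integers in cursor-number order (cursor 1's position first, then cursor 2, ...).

After op 1 (move_left): buffer="iyjoioyqhv" (len 10), cursors c1@4 c2@6, authorship ..........
After op 2 (move_right): buffer="iyjoioyqhv" (len 10), cursors c1@5 c2@7, authorship ..........
After op 3 (insert('i')): buffer="iyjoiioyiqhv" (len 12), cursors c1@6 c2@9, authorship .....1..2...
After op 4 (add_cursor(2)): buffer="iyjoiioyiqhv" (len 12), cursors c3@2 c1@6 c2@9, authorship .....1..2...
After op 5 (add_cursor(1)): buffer="iyjoiioyiqhv" (len 12), cursors c4@1 c3@2 c1@6 c2@9, authorship .....1..2...

Answer: 6 9 2 1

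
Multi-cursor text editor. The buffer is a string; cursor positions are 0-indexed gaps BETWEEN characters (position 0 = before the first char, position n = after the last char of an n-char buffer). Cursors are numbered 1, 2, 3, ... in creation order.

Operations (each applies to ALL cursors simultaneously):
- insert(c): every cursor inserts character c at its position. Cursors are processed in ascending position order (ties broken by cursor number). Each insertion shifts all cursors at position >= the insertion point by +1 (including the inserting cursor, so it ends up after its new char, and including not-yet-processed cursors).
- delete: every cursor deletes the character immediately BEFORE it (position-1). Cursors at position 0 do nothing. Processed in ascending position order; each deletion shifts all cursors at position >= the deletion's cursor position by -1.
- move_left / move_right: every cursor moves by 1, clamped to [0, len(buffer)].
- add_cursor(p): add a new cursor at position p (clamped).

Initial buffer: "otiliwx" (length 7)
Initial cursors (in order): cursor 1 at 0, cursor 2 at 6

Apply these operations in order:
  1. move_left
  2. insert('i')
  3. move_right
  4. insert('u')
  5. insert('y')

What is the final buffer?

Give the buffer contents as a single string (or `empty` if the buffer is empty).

After op 1 (move_left): buffer="otiliwx" (len 7), cursors c1@0 c2@5, authorship .......
After op 2 (insert('i')): buffer="iotiliiwx" (len 9), cursors c1@1 c2@7, authorship 1.....2..
After op 3 (move_right): buffer="iotiliiwx" (len 9), cursors c1@2 c2@8, authorship 1.....2..
After op 4 (insert('u')): buffer="ioutiliiwux" (len 11), cursors c1@3 c2@10, authorship 1.1....2.2.
After op 5 (insert('y')): buffer="iouytiliiwuyx" (len 13), cursors c1@4 c2@12, authorship 1.11....2.22.

Answer: iouytiliiwuyx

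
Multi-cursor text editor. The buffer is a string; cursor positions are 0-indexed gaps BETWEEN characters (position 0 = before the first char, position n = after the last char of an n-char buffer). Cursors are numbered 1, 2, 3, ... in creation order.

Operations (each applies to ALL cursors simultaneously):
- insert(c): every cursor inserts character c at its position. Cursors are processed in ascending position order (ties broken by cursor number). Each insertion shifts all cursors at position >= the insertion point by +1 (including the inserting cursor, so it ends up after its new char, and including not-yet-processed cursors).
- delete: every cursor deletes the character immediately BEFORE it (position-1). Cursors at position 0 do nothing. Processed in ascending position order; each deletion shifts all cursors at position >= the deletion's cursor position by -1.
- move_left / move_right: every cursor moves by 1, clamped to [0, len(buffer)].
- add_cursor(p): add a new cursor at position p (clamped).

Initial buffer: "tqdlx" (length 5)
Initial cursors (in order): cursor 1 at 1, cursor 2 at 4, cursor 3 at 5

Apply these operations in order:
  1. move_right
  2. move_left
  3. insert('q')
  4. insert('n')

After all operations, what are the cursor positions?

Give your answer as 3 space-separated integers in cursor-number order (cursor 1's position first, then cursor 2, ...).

Answer: 3 10 10

Derivation:
After op 1 (move_right): buffer="tqdlx" (len 5), cursors c1@2 c2@5 c3@5, authorship .....
After op 2 (move_left): buffer="tqdlx" (len 5), cursors c1@1 c2@4 c3@4, authorship .....
After op 3 (insert('q')): buffer="tqqdlqqx" (len 8), cursors c1@2 c2@7 c3@7, authorship .1...23.
After op 4 (insert('n')): buffer="tqnqdlqqnnx" (len 11), cursors c1@3 c2@10 c3@10, authorship .11...2323.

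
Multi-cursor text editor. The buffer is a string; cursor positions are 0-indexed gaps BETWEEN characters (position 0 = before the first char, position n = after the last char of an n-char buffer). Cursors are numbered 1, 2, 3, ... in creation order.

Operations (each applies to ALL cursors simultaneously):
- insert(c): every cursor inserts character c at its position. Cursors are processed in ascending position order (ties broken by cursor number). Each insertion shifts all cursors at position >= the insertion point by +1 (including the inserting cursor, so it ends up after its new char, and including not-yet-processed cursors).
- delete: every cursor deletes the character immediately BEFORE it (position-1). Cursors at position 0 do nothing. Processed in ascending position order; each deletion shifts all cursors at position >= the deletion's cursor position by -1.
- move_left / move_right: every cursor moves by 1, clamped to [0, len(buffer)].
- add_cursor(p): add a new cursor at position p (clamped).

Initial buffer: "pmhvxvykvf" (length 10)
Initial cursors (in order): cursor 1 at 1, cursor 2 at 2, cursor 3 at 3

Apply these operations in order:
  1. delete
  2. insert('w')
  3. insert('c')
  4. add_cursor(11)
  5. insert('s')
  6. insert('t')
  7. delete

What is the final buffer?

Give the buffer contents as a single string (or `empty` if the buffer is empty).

After op 1 (delete): buffer="vxvykvf" (len 7), cursors c1@0 c2@0 c3@0, authorship .......
After op 2 (insert('w')): buffer="wwwvxvykvf" (len 10), cursors c1@3 c2@3 c3@3, authorship 123.......
After op 3 (insert('c')): buffer="wwwcccvxvykvf" (len 13), cursors c1@6 c2@6 c3@6, authorship 123123.......
After op 4 (add_cursor(11)): buffer="wwwcccvxvykvf" (len 13), cursors c1@6 c2@6 c3@6 c4@11, authorship 123123.......
After op 5 (insert('s')): buffer="wwwcccsssvxvyksvf" (len 17), cursors c1@9 c2@9 c3@9 c4@15, authorship 123123123.....4..
After op 6 (insert('t')): buffer="wwwcccssstttvxvykstvf" (len 21), cursors c1@12 c2@12 c3@12 c4@19, authorship 123123123123.....44..
After op 7 (delete): buffer="wwwcccsssvxvyksvf" (len 17), cursors c1@9 c2@9 c3@9 c4@15, authorship 123123123.....4..

Answer: wwwcccsssvxvyksvf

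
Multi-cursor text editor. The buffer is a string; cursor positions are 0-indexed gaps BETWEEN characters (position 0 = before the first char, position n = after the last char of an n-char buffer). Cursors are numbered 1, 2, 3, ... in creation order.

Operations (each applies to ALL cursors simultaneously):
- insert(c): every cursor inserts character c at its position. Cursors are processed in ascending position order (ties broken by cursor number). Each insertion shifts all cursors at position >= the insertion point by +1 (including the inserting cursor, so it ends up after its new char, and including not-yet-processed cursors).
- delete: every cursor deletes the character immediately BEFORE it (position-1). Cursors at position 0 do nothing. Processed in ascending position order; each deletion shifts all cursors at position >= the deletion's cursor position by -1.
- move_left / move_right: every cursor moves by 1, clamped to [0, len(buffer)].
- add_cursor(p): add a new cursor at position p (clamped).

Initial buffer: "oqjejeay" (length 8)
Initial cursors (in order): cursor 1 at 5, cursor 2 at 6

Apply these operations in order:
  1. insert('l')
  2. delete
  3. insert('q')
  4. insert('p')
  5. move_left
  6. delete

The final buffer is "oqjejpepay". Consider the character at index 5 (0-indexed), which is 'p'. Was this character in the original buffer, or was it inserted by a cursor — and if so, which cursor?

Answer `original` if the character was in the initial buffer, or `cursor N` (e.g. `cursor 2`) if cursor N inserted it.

Answer: cursor 1

Derivation:
After op 1 (insert('l')): buffer="oqjejlelay" (len 10), cursors c1@6 c2@8, authorship .....1.2..
After op 2 (delete): buffer="oqjejeay" (len 8), cursors c1@5 c2@6, authorship ........
After op 3 (insert('q')): buffer="oqjejqeqay" (len 10), cursors c1@6 c2@8, authorship .....1.2..
After op 4 (insert('p')): buffer="oqjejqpeqpay" (len 12), cursors c1@7 c2@10, authorship .....11.22..
After op 5 (move_left): buffer="oqjejqpeqpay" (len 12), cursors c1@6 c2@9, authorship .....11.22..
After op 6 (delete): buffer="oqjejpepay" (len 10), cursors c1@5 c2@7, authorship .....1.2..
Authorship (.=original, N=cursor N): . . . . . 1 . 2 . .
Index 5: author = 1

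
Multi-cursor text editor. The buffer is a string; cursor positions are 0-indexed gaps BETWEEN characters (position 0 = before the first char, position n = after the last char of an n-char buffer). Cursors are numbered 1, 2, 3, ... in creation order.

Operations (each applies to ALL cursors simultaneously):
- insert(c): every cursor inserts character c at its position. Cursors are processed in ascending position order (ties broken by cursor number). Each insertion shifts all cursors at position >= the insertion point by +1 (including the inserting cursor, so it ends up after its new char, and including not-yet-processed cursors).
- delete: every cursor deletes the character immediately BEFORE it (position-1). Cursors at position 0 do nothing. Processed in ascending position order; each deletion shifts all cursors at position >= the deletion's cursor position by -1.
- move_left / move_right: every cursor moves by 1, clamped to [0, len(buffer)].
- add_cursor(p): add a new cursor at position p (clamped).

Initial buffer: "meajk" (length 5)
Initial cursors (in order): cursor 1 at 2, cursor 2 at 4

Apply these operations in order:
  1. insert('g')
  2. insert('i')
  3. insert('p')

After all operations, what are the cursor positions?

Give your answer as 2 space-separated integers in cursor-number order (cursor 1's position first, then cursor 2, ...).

After op 1 (insert('g')): buffer="megajgk" (len 7), cursors c1@3 c2@6, authorship ..1..2.
After op 2 (insert('i')): buffer="megiajgik" (len 9), cursors c1@4 c2@8, authorship ..11..22.
After op 3 (insert('p')): buffer="megipajgipk" (len 11), cursors c1@5 c2@10, authorship ..111..222.

Answer: 5 10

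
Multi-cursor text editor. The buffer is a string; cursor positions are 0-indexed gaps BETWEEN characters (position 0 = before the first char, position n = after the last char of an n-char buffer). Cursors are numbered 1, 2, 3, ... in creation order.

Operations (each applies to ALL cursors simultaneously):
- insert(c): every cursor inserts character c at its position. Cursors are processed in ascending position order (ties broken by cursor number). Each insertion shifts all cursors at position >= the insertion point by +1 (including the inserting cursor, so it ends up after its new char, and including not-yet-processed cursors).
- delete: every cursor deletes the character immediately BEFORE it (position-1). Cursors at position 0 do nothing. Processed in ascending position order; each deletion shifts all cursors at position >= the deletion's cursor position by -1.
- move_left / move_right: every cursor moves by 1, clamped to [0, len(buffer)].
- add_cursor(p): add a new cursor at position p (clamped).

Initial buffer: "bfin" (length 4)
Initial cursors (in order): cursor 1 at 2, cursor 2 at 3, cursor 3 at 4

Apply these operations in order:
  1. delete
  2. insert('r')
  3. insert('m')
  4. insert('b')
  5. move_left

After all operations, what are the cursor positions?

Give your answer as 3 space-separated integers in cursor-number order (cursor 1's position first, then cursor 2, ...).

Answer: 9 9 9

Derivation:
After op 1 (delete): buffer="b" (len 1), cursors c1@1 c2@1 c3@1, authorship .
After op 2 (insert('r')): buffer="brrr" (len 4), cursors c1@4 c2@4 c3@4, authorship .123
After op 3 (insert('m')): buffer="brrrmmm" (len 7), cursors c1@7 c2@7 c3@7, authorship .123123
After op 4 (insert('b')): buffer="brrrmmmbbb" (len 10), cursors c1@10 c2@10 c3@10, authorship .123123123
After op 5 (move_left): buffer="brrrmmmbbb" (len 10), cursors c1@9 c2@9 c3@9, authorship .123123123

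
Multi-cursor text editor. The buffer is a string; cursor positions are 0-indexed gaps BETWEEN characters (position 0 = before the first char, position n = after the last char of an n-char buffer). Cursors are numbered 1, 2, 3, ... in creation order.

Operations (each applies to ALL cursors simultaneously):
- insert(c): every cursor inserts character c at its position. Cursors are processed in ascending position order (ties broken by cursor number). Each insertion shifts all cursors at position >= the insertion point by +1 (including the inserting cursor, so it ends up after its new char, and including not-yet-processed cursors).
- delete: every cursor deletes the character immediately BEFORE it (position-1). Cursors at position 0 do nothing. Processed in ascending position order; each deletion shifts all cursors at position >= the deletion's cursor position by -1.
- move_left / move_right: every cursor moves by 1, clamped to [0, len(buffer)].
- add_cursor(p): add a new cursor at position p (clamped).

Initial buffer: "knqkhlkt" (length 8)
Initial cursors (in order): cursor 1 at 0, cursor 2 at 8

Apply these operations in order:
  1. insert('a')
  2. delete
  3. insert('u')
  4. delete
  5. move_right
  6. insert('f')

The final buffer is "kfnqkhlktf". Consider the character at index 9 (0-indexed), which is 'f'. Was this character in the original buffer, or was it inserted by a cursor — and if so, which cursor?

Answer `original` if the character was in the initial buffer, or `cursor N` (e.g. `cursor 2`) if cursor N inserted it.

Answer: cursor 2

Derivation:
After op 1 (insert('a')): buffer="aknqkhlkta" (len 10), cursors c1@1 c2@10, authorship 1........2
After op 2 (delete): buffer="knqkhlkt" (len 8), cursors c1@0 c2@8, authorship ........
After op 3 (insert('u')): buffer="uknqkhlktu" (len 10), cursors c1@1 c2@10, authorship 1........2
After op 4 (delete): buffer="knqkhlkt" (len 8), cursors c1@0 c2@8, authorship ........
After op 5 (move_right): buffer="knqkhlkt" (len 8), cursors c1@1 c2@8, authorship ........
After op 6 (insert('f')): buffer="kfnqkhlktf" (len 10), cursors c1@2 c2@10, authorship .1.......2
Authorship (.=original, N=cursor N): . 1 . . . . . . . 2
Index 9: author = 2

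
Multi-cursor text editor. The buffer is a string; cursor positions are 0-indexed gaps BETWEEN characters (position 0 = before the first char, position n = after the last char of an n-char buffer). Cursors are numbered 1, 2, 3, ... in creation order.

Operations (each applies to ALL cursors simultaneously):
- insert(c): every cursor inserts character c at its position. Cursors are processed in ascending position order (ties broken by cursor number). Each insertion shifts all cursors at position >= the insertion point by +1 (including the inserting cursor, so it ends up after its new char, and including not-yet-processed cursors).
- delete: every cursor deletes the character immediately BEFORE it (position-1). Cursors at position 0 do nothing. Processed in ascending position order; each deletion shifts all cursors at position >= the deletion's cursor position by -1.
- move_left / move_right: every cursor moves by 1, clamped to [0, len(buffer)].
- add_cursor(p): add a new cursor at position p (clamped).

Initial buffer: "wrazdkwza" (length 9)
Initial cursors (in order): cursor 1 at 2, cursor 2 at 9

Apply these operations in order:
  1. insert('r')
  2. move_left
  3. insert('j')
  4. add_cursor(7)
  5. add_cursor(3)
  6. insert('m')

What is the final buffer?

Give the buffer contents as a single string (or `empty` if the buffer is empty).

After op 1 (insert('r')): buffer="wrrazdkwzar" (len 11), cursors c1@3 c2@11, authorship ..1.......2
After op 2 (move_left): buffer="wrrazdkwzar" (len 11), cursors c1@2 c2@10, authorship ..1.......2
After op 3 (insert('j')): buffer="wrjrazdkwzajr" (len 13), cursors c1@3 c2@12, authorship ..11.......22
After op 4 (add_cursor(7)): buffer="wrjrazdkwzajr" (len 13), cursors c1@3 c3@7 c2@12, authorship ..11.......22
After op 5 (add_cursor(3)): buffer="wrjrazdkwzajr" (len 13), cursors c1@3 c4@3 c3@7 c2@12, authorship ..11.......22
After op 6 (insert('m')): buffer="wrjmmrazdmkwzajmr" (len 17), cursors c1@5 c4@5 c3@10 c2@16, authorship ..1141...3....222

Answer: wrjmmrazdmkwzajmr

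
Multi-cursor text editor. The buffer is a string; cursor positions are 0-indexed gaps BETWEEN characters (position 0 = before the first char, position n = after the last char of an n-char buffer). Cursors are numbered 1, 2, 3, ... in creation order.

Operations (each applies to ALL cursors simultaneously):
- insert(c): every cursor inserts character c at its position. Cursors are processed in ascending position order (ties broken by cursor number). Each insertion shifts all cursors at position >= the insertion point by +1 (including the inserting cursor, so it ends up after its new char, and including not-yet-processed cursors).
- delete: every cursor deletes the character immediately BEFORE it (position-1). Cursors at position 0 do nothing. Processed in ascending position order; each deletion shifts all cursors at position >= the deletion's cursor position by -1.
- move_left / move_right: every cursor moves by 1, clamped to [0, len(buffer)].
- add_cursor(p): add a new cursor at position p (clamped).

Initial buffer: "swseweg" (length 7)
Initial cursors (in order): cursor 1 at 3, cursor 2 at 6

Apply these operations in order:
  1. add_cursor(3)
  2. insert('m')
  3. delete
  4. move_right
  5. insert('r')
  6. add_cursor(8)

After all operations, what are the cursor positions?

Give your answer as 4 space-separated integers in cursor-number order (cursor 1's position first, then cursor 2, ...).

Answer: 6 10 6 8

Derivation:
After op 1 (add_cursor(3)): buffer="swseweg" (len 7), cursors c1@3 c3@3 c2@6, authorship .......
After op 2 (insert('m')): buffer="swsmmewemg" (len 10), cursors c1@5 c3@5 c2@9, authorship ...13...2.
After op 3 (delete): buffer="swseweg" (len 7), cursors c1@3 c3@3 c2@6, authorship .......
After op 4 (move_right): buffer="swseweg" (len 7), cursors c1@4 c3@4 c2@7, authorship .......
After op 5 (insert('r')): buffer="swserrwegr" (len 10), cursors c1@6 c3@6 c2@10, authorship ....13...2
After op 6 (add_cursor(8)): buffer="swserrwegr" (len 10), cursors c1@6 c3@6 c4@8 c2@10, authorship ....13...2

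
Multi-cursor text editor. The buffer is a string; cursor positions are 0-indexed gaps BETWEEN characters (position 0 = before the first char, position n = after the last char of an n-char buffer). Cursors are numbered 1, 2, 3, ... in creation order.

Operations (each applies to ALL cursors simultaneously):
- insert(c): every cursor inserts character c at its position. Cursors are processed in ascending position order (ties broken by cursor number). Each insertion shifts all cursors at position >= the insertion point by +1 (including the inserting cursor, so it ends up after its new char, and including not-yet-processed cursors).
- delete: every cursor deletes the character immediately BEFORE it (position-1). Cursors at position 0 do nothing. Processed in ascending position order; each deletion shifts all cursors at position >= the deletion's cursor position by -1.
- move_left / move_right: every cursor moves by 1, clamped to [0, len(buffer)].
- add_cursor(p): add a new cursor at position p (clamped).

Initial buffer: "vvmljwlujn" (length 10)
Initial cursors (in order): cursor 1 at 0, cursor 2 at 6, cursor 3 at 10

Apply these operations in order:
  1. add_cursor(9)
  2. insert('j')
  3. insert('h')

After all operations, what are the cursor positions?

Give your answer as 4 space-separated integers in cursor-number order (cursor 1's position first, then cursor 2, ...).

After op 1 (add_cursor(9)): buffer="vvmljwlujn" (len 10), cursors c1@0 c2@6 c4@9 c3@10, authorship ..........
After op 2 (insert('j')): buffer="jvvmljwjlujjnj" (len 14), cursors c1@1 c2@8 c4@12 c3@14, authorship 1......2...4.3
After op 3 (insert('h')): buffer="jhvvmljwjhlujjhnjh" (len 18), cursors c1@2 c2@10 c4@15 c3@18, authorship 11......22...44.33

Answer: 2 10 18 15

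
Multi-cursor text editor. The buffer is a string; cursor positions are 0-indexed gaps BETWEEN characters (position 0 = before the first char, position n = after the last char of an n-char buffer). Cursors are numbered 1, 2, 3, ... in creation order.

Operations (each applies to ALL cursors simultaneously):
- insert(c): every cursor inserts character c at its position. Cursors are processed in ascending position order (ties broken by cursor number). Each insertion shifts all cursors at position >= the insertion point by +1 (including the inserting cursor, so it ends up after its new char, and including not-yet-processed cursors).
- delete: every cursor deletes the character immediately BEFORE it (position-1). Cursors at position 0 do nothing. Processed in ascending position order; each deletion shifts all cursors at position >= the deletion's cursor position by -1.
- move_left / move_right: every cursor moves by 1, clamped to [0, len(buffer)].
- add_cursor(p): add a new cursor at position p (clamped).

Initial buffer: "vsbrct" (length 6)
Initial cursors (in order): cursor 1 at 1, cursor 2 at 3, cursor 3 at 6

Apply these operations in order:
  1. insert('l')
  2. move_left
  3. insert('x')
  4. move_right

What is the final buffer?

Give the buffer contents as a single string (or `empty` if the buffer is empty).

Answer: vxlsbxlrctxl

Derivation:
After op 1 (insert('l')): buffer="vlsblrctl" (len 9), cursors c1@2 c2@5 c3@9, authorship .1..2...3
After op 2 (move_left): buffer="vlsblrctl" (len 9), cursors c1@1 c2@4 c3@8, authorship .1..2...3
After op 3 (insert('x')): buffer="vxlsbxlrctxl" (len 12), cursors c1@2 c2@6 c3@11, authorship .11..22...33
After op 4 (move_right): buffer="vxlsbxlrctxl" (len 12), cursors c1@3 c2@7 c3@12, authorship .11..22...33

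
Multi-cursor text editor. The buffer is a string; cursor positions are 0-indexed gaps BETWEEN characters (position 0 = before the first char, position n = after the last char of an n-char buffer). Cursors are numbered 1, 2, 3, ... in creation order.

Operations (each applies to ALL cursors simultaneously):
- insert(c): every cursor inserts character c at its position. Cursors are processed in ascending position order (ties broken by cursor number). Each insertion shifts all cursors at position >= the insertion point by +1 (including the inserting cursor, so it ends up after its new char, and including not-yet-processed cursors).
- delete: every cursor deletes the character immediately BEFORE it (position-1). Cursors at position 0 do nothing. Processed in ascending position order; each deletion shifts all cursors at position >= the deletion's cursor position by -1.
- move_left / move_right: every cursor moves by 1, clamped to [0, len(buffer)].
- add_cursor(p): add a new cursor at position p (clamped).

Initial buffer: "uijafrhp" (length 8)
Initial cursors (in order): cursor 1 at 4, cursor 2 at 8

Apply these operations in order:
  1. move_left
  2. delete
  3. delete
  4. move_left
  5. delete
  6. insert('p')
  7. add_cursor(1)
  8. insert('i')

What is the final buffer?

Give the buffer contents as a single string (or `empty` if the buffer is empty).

After op 1 (move_left): buffer="uijafrhp" (len 8), cursors c1@3 c2@7, authorship ........
After op 2 (delete): buffer="uiafrp" (len 6), cursors c1@2 c2@5, authorship ......
After op 3 (delete): buffer="uafp" (len 4), cursors c1@1 c2@3, authorship ....
After op 4 (move_left): buffer="uafp" (len 4), cursors c1@0 c2@2, authorship ....
After op 5 (delete): buffer="ufp" (len 3), cursors c1@0 c2@1, authorship ...
After op 6 (insert('p')): buffer="pupfp" (len 5), cursors c1@1 c2@3, authorship 1.2..
After op 7 (add_cursor(1)): buffer="pupfp" (len 5), cursors c1@1 c3@1 c2@3, authorship 1.2..
After op 8 (insert('i')): buffer="piiupifp" (len 8), cursors c1@3 c3@3 c2@6, authorship 113.22..

Answer: piiupifp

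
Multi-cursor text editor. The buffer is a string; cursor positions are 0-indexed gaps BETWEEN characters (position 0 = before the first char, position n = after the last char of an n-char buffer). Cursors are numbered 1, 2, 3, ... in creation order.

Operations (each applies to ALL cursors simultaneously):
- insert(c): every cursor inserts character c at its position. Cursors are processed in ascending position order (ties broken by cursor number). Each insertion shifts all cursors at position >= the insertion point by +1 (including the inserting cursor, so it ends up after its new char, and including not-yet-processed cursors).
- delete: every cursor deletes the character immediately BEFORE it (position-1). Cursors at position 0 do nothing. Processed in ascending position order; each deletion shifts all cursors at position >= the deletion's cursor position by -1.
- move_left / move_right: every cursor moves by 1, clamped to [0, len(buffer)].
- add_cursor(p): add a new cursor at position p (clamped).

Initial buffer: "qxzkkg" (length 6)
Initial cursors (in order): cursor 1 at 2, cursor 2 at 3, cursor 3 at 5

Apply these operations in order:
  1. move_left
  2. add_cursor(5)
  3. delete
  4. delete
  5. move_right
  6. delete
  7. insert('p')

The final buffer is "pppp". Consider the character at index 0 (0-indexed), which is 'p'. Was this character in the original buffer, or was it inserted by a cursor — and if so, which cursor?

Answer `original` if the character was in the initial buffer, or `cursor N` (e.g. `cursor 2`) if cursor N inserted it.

Answer: cursor 1

Derivation:
After op 1 (move_left): buffer="qxzkkg" (len 6), cursors c1@1 c2@2 c3@4, authorship ......
After op 2 (add_cursor(5)): buffer="qxzkkg" (len 6), cursors c1@1 c2@2 c3@4 c4@5, authorship ......
After op 3 (delete): buffer="zg" (len 2), cursors c1@0 c2@0 c3@1 c4@1, authorship ..
After op 4 (delete): buffer="g" (len 1), cursors c1@0 c2@0 c3@0 c4@0, authorship .
After op 5 (move_right): buffer="g" (len 1), cursors c1@1 c2@1 c3@1 c4@1, authorship .
After op 6 (delete): buffer="" (len 0), cursors c1@0 c2@0 c3@0 c4@0, authorship 
After op 7 (insert('p')): buffer="pppp" (len 4), cursors c1@4 c2@4 c3@4 c4@4, authorship 1234
Authorship (.=original, N=cursor N): 1 2 3 4
Index 0: author = 1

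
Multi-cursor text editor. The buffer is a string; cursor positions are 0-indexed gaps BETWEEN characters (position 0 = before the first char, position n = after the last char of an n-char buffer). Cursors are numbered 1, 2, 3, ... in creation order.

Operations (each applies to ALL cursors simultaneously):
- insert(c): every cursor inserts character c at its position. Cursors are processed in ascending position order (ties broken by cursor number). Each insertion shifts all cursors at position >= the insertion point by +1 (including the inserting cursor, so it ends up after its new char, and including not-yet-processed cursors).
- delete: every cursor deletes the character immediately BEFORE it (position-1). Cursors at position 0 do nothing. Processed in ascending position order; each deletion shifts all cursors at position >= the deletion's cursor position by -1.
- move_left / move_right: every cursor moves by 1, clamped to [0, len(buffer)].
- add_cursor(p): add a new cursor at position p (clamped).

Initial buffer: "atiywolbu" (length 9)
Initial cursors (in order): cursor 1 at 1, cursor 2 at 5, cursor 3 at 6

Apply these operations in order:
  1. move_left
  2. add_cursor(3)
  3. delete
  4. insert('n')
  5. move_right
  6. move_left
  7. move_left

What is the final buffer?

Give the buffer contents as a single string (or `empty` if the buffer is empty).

Answer: natnnnolbu

Derivation:
After op 1 (move_left): buffer="atiywolbu" (len 9), cursors c1@0 c2@4 c3@5, authorship .........
After op 2 (add_cursor(3)): buffer="atiywolbu" (len 9), cursors c1@0 c4@3 c2@4 c3@5, authorship .........
After op 3 (delete): buffer="atolbu" (len 6), cursors c1@0 c2@2 c3@2 c4@2, authorship ......
After op 4 (insert('n')): buffer="natnnnolbu" (len 10), cursors c1@1 c2@6 c3@6 c4@6, authorship 1..234....
After op 5 (move_right): buffer="natnnnolbu" (len 10), cursors c1@2 c2@7 c3@7 c4@7, authorship 1..234....
After op 6 (move_left): buffer="natnnnolbu" (len 10), cursors c1@1 c2@6 c3@6 c4@6, authorship 1..234....
After op 7 (move_left): buffer="natnnnolbu" (len 10), cursors c1@0 c2@5 c3@5 c4@5, authorship 1..234....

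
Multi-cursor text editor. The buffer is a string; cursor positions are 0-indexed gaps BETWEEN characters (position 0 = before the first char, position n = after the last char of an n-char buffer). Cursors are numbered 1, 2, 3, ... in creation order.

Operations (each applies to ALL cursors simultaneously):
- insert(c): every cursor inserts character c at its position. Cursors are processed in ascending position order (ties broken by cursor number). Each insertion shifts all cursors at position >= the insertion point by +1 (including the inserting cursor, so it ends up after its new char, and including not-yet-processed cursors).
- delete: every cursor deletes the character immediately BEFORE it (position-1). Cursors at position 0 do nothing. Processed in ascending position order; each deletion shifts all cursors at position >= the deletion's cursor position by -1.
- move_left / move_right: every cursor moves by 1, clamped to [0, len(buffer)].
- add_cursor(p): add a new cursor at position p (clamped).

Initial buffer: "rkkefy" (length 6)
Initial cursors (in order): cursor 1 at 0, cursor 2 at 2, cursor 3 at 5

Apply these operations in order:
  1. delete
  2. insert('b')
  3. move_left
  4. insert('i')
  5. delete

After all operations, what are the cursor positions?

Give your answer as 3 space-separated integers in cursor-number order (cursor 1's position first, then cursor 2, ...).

Answer: 0 2 5

Derivation:
After op 1 (delete): buffer="rkey" (len 4), cursors c1@0 c2@1 c3@3, authorship ....
After op 2 (insert('b')): buffer="brbkeby" (len 7), cursors c1@1 c2@3 c3@6, authorship 1.2..3.
After op 3 (move_left): buffer="brbkeby" (len 7), cursors c1@0 c2@2 c3@5, authorship 1.2..3.
After op 4 (insert('i')): buffer="ibribkeiby" (len 10), cursors c1@1 c2@4 c3@8, authorship 11.22..33.
After op 5 (delete): buffer="brbkeby" (len 7), cursors c1@0 c2@2 c3@5, authorship 1.2..3.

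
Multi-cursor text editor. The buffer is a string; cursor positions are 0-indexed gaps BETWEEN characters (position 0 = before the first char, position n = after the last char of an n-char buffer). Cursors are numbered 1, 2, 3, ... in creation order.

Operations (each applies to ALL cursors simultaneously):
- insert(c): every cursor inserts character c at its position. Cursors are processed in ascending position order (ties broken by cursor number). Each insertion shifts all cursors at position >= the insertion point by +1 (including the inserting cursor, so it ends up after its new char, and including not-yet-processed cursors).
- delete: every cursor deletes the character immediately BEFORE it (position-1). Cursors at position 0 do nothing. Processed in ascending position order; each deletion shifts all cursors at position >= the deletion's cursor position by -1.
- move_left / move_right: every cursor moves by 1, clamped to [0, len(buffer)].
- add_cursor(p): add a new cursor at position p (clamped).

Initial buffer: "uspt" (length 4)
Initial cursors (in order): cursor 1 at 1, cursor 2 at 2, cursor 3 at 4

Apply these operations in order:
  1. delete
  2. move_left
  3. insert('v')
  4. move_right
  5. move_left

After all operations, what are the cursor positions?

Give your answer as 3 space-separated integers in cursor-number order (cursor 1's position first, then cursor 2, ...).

Answer: 3 3 3

Derivation:
After op 1 (delete): buffer="p" (len 1), cursors c1@0 c2@0 c3@1, authorship .
After op 2 (move_left): buffer="p" (len 1), cursors c1@0 c2@0 c3@0, authorship .
After op 3 (insert('v')): buffer="vvvp" (len 4), cursors c1@3 c2@3 c3@3, authorship 123.
After op 4 (move_right): buffer="vvvp" (len 4), cursors c1@4 c2@4 c3@4, authorship 123.
After op 5 (move_left): buffer="vvvp" (len 4), cursors c1@3 c2@3 c3@3, authorship 123.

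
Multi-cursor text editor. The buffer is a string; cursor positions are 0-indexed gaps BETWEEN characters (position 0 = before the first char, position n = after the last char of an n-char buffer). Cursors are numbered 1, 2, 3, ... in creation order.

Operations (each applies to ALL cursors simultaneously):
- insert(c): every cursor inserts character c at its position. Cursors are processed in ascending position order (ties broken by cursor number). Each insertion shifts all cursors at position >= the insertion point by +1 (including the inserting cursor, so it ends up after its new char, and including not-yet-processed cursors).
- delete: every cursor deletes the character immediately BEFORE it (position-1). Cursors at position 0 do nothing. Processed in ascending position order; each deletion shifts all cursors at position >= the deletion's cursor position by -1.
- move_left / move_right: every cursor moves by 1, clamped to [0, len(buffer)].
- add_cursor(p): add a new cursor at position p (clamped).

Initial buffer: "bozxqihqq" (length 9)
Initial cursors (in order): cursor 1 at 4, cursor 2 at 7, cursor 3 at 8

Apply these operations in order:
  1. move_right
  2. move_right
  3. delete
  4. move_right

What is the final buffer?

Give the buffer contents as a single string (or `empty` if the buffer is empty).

Answer: bozxqh

Derivation:
After op 1 (move_right): buffer="bozxqihqq" (len 9), cursors c1@5 c2@8 c3@9, authorship .........
After op 2 (move_right): buffer="bozxqihqq" (len 9), cursors c1@6 c2@9 c3@9, authorship .........
After op 3 (delete): buffer="bozxqh" (len 6), cursors c1@5 c2@6 c3@6, authorship ......
After op 4 (move_right): buffer="bozxqh" (len 6), cursors c1@6 c2@6 c3@6, authorship ......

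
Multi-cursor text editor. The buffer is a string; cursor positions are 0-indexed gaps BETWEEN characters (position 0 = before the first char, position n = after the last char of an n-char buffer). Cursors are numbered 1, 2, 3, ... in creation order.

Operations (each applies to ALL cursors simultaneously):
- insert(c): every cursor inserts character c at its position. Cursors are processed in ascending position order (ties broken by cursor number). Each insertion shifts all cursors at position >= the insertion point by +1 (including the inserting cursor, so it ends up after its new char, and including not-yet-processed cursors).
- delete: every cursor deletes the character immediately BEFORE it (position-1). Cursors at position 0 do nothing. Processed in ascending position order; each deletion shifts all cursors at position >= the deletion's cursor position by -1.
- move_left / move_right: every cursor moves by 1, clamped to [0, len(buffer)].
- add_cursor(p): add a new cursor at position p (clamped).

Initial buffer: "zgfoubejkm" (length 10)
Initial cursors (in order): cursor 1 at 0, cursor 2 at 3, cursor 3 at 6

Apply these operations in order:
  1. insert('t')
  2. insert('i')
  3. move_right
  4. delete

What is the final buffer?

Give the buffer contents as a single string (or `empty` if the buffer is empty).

After op 1 (insert('t')): buffer="tzgftoubtejkm" (len 13), cursors c1@1 c2@5 c3@9, authorship 1...2...3....
After op 2 (insert('i')): buffer="tizgftioubtiejkm" (len 16), cursors c1@2 c2@7 c3@12, authorship 11...22...33....
After op 3 (move_right): buffer="tizgftioubtiejkm" (len 16), cursors c1@3 c2@8 c3@13, authorship 11...22...33....
After op 4 (delete): buffer="tigftiubtijkm" (len 13), cursors c1@2 c2@6 c3@10, authorship 11..22..33...

Answer: tigftiubtijkm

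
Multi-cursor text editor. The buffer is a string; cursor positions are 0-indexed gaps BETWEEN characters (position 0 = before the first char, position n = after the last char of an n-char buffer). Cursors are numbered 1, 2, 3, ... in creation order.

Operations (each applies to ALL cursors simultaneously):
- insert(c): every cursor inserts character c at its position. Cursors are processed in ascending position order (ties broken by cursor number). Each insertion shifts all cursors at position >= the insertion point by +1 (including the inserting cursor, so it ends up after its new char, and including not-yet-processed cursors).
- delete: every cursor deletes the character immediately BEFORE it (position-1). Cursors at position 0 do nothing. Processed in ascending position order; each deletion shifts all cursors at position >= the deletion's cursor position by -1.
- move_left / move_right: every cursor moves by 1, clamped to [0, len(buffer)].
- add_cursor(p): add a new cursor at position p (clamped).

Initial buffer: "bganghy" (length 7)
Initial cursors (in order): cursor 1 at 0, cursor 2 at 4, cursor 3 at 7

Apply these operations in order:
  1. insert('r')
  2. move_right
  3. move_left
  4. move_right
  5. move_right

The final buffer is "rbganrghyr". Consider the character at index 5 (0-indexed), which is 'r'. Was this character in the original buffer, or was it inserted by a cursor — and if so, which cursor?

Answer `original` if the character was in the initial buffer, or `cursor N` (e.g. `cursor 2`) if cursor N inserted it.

Answer: cursor 2

Derivation:
After op 1 (insert('r')): buffer="rbganrghyr" (len 10), cursors c1@1 c2@6 c3@10, authorship 1....2...3
After op 2 (move_right): buffer="rbganrghyr" (len 10), cursors c1@2 c2@7 c3@10, authorship 1....2...3
After op 3 (move_left): buffer="rbganrghyr" (len 10), cursors c1@1 c2@6 c3@9, authorship 1....2...3
After op 4 (move_right): buffer="rbganrghyr" (len 10), cursors c1@2 c2@7 c3@10, authorship 1....2...3
After op 5 (move_right): buffer="rbganrghyr" (len 10), cursors c1@3 c2@8 c3@10, authorship 1....2...3
Authorship (.=original, N=cursor N): 1 . . . . 2 . . . 3
Index 5: author = 2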